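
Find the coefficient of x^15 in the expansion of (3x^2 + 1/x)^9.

59049

General term: C(9,j)·(3x^2)^j·(1/x)^(9-j), with x-exponent 2j − 1(9−j) = 3j − 9.
Set 3j − 9 = 15: j = 8.
C(9,8) = 9; 3^8 = 6561; 1^1 = 1.
Coefficient = 9 · 6561 · 1 = 59049.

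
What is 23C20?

1771

C(23,20) = C(23,3) by symmetry.
C(23,3) = (23·22·21) / 3! = 10626 / 6 = 1771.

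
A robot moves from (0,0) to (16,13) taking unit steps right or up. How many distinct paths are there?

Each path is a sequence of 29 steps with 16 rights: C(29,16) = 67863915.

67863915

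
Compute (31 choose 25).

C(31,25) = C(31,6) by symmetry.
C(31,6) = (31·30·29·28·27·26) / 6! = 530122320 / 720 = 736281.

736281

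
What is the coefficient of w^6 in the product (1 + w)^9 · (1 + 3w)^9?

Coefficient of w^6 = Σ_{j} C(9,j)·1^j·C(9,6-j)·3^(6-j) for j from 0 to 6.
= 61236 + 275562 + 367416 + 190512 + 40824 + 3402 + 84 = 939036.

939036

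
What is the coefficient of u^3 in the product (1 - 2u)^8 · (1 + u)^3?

-159

Coefficient of u^3 = Σ_{j} C(8,j)·(-2)^j·C(3,3-j)·1^(3-j) for j from 0 to 3.
= 1 + (-48) + 336 + (-448) = -159.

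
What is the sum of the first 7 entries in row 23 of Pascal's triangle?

145499

1 + 23 + 253 + 1771 + 8855 + 33649 + 100947 = 145499.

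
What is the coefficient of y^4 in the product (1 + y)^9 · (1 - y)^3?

-27

Coefficient of y^4 = Σ_{j} C(9,j)·1^j·C(3,4-j)·(-1)^(4-j) for j from 1 to 4.
= (-9) + 108 + (-252) + 126 = -27.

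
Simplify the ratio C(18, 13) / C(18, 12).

C(n,k+1)/C(n,k) = (n−k)/(k+1) = (18−12)/(12+1) = 6/13.

6/13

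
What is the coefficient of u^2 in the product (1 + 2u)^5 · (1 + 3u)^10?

Coefficient of u^2 = Σ_{j} C(5,j)·2^j·C(10,2-j)·3^(2-j) for j from 0 to 2.
= 405 + 300 + 40 = 745.

745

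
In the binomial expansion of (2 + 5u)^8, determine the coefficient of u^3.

224000

The general term is C(8,j)·(2)^j·(5u)^(8-j); the u^3 term has j = 5.
C(8,5) = 56.
Coefficient = C(8,5) · 2^5 · 5^3 = 56 · 32 · 125 = 224000.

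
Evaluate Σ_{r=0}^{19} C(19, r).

The entries of row 19 sum to 2^19 = 524288.

524288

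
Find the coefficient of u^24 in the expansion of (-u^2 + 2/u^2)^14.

-28

General term: C(14,j)·(-u^2)^j·(2/u^2)^(14-j), with u-exponent 2j − 2(14−j) = 4j − 28.
Set 4j − 28 = 24: j = 13.
C(14,13) = 14; (-1)^13 = -1; 2^1 = 2.
Coefficient = 14 · (-1) · 2 = -28.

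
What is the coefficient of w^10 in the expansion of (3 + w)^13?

7722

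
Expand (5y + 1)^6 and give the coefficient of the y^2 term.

The general term is C(6,j)·(5y)^j·(1)^(6-j); the y^2 term has j = 2.
C(6,2) = 15.
Coefficient = C(6,2) · 5^2 = 15 · 25 = 375.

375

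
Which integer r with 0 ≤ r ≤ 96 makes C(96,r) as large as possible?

48

C(96,r) is maximized at r = 96/2 = 48.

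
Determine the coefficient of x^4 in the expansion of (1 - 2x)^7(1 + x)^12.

159

Coefficient of x^4 = Σ_{j} C(7,j)·(-2)^j·C(12,4-j)·1^(4-j) for j from 0 to 4.
= 495 + (-3080) + 5544 + (-3360) + 560 = 159.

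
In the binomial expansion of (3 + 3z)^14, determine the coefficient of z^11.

1741000716

The general term is C(14,j)·(3)^j·(3z)^(14-j); the z^11 term has j = 3.
C(14,3) = 364.
Coefficient = C(14,3) · 3^3 · 3^11 = 364 · 27 · 177147 = 1741000716.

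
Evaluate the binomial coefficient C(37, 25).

1852482996

C(37,25) = C(37,12) by symmetry.
C(37,12) = (37·36·35·34·33·32·31·30·29·28·27·26) / 12! = 887342319056793600 / 479001600 = 1852482996.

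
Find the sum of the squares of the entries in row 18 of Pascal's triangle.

Σ C(18,k)² is the coefficient of x^18 in (1+x)^18(1+x)^18 = (1+x)^36, i.e. C(36,18) = 9075135300.

9075135300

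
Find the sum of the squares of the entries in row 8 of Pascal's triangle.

12870

Σ C(8,r)² is the coefficient of x^8 in (1+x)^8(1+x)^8 = (1+x)^16, i.e. C(16,8) = 12870.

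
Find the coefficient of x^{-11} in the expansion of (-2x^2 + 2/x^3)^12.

General term: C(12,j)·(-2x^2)^j·(2/x^3)^(12-j), with x-exponent 2j − 3(12−j) = 5j − 36.
Set 5j − 36 = -11: j = 5.
C(12,5) = 792; (-2)^5 = -32; 2^7 = 128.
Coefficient = 792 · (-32) · 128 = -3244032.

-3244032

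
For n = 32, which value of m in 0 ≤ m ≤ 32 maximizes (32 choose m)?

16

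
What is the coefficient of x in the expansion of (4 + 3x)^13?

654311424

The general term is C(13,j)·(4)^j·(3x)^(13-j); the x^1 term has j = 12.
C(13,12) = 13.
Coefficient = C(13,12) · 4^12 · 3^1 = 13 · 16777216 · 3 = 654311424.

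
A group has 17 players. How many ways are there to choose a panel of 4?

This is C(17,4) = 2380.

2380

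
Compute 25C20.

53130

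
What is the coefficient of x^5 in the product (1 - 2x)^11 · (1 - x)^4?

-44726

Coefficient of x^5 = Σ_{j} C(11,j)·(-2)^j·C(4,5-j)·(-1)^(5-j) for j from 1 to 5.
= (-22) + (-880) + (-7920) + (-21120) + (-14784) = -44726.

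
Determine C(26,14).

C(26,14) = C(26,12) by symmetry.
C(26,12) = (26·25·24·23·22·21·20·19·18·17·16·15) / 12! = 4626053752320000 / 479001600 = 9657700.

9657700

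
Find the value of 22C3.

C(22,3) = (22·21·20) / 3! = 9240 / 6 = 1540.

1540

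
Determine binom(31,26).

169911

C(31,26) = C(31,5) by symmetry.
C(31,5) = (31·30·29·28·27) / 5! = 20389320 / 120 = 169911.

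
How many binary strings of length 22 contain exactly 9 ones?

497420

Choose the 9 positions: C(22,9) = 497420.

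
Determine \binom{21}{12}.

C(21,12) = C(21,9) by symmetry.
C(21,9) = (21·20·19·18·17·16·15·14·13) / 9! = 106661318400 / 362880 = 293930.

293930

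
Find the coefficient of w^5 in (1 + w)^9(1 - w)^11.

-72

Coefficient of w^5 = Σ_{j} C(9,j)·1^j·C(11,5-j)·(-1)^(5-j) for j from 0 to 5.
= (-462) + 2970 + (-5940) + 4620 + (-1386) + 126 = -72.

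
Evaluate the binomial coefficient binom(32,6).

C(32,6) = (32·31·30·29·28·27) / 6! = 652458240 / 720 = 906192.

906192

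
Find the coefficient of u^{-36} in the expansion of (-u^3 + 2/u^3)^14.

-114688

General term: C(14,j)·(-u^3)^j·(2/u^3)^(14-j), with u-exponent 3j − 3(14−j) = 6j − 42.
Set 6j − 42 = -36: j = 1.
C(14,1) = 14; (-1)^1 = -1; 2^13 = 8192.
Coefficient = 14 · (-1) · 8192 = -114688.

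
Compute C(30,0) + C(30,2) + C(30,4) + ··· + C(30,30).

536870912

Even-i terms of row 30 sum to 2^29 = 536870912.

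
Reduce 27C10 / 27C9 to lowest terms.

C(n,k+1)/C(n,k) = (n−k)/(k+1) = (27−9)/(9+1) = 18/10 = 9/5.

9/5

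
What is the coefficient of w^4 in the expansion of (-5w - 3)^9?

-19136250

The general term is C(9,j)·(-5w)^j·(-3)^(9-j); the w^4 term has j = 4.
C(9,4) = 126.
Coefficient = C(9,4) · (-5)^4 · (-3)^5 = 126 · 625 · (-243) = -19136250.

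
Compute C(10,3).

120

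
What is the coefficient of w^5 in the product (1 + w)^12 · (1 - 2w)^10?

Coefficient of w^5 = Σ_{j} C(12,j)·1^j·C(10,5-j)·(-2)^(5-j) for j from 0 to 5.
= (-8064) + 40320 + (-63360) + 39600 + (-9900) + 792 = -612.

-612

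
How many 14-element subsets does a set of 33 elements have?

818809200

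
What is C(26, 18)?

1562275

C(26,18) = C(26,8) by symmetry.
C(26,8) = (26·25·24·23·22·21·20·19) / 8! = 62990928000 / 40320 = 1562275.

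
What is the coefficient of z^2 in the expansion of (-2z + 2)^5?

The general term is C(5,j)·(-2z)^j·(2)^(5-j); the z^2 term has j = 2.
C(5,2) = 10.
Coefficient = C(5,2) · (-2)^2 · 2^3 = 10 · 4 · 8 = 320.

320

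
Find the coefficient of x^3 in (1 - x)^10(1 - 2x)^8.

-2408

Coefficient of x^3 = Σ_{j} C(10,j)·(-1)^j·C(8,3-j)·(-2)^(3-j) for j from 0 to 3.
= (-448) + (-1120) + (-720) + (-120) = -2408.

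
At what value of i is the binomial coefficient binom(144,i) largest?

C(144,i) is maximized at i = 144/2 = 72.

72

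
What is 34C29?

278256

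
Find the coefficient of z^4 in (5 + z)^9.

The general term is C(9,j)·(5)^j·(z)^(9-j); the z^4 term has j = 5.
C(9,5) = 126.
Coefficient = C(9,5) · 5^5 = 126 · 3125 = 393750.

393750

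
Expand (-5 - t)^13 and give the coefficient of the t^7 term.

The general term is C(13,j)·(-5)^j·(-t)^(13-j); the t^7 term has j = 6.
C(13,6) = 1716.
Coefficient = C(13,6) · (-5)^6 · (-1)^7 = 1716 · 15625 · (-1) = -26812500.

-26812500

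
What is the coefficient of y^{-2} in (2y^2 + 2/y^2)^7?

General term: C(7,j)·(2y^2)^j·(2/y^2)^(7-j), with y-exponent 2j − 2(7−j) = 4j − 14.
Set 4j − 14 = -2: j = 3.
C(7,3) = 35; 2^3 = 8; 2^4 = 16.
Coefficient = 35 · 8 · 16 = 4480.

4480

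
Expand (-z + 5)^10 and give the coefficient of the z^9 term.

-50

The general term is C(10,j)·(-z)^j·(5)^(10-j); the z^9 term has j = 9.
C(10,9) = 10.
Coefficient = C(10,9) · (-1)^9 · 5^1 = 10 · (-1) · 5 = -50.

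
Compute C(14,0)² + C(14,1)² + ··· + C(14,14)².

By Vandermonde's identity, Σ C(14,i)² = C(28,14) = 40116600.

40116600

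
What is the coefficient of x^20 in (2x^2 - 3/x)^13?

1437696

General term: C(13,j)·(2x^2)^j·(-3/x)^(13-j), with x-exponent 2j − 1(13−j) = 3j − 13.
Set 3j − 13 = 20: j = 11.
C(13,11) = 78; 2^11 = 2048; (-3)^2 = 9.
Coefficient = 78 · 2048 · 9 = 1437696.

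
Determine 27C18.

4686825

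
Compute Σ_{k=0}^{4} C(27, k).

1 + 27 + 351 + 2925 + 17550 = 20854.

20854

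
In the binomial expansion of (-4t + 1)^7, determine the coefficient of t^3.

-2240

The general term is C(7,j)·(-4t)^j·(1)^(7-j); the t^3 term has j = 3.
C(7,3) = 35.
Coefficient = C(7,3) · (-4)^3 = 35 · (-64) = -2240.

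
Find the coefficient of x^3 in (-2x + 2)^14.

The general term is C(14,j)·(-2x)^j·(2)^(14-j); the x^3 term has j = 3.
C(14,3) = 364.
Coefficient = C(14,3) · (-2)^3 · 2^11 = 364 · (-8) · 2048 = -5963776.

-5963776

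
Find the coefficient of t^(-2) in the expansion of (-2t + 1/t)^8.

General term: C(8,j)·(-2t)^j·(1/t)^(8-j), with t-exponent 1j − 1(8−j) = 2j − 8.
Set 2j − 8 = -2: j = 3.
C(8,3) = 56; (-2)^3 = -8; 1^5 = 1.
Coefficient = 56 · (-8) · 1 = -448.

-448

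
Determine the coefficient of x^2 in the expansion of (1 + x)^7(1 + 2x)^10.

Coefficient of x^2 = Σ_{j} C(7,j)·1^j·C(10,2-j)·2^(2-j) for j from 0 to 2.
= 180 + 140 + 21 = 341.

341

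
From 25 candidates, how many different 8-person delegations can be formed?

This is C(25,8) = 1081575.

1081575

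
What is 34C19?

1855967520

C(34,19) = C(34,15) by symmetry.
C(34,15) = (34·33·32·31·30·29·28·27·26·25·24·23·22·21·20) / 15! = 2427001153744527360000 / 1307674368000 = 1855967520.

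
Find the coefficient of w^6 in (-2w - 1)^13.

-109824

The general term is C(13,j)·(-2w)^j·(-1)^(13-j); the w^6 term has j = 6.
C(13,6) = 1716.
Coefficient = C(13,6) · (-2)^6 · (-1)^7 = 1716 · 64 · (-1) = -109824.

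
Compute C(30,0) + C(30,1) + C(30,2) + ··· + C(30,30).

1073741824

Setting x = 1 in (1+x)^30 gives Σ C(30,r) = 2^30 = 1073741824.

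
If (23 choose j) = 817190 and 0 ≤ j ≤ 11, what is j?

9

C(23,j) increases on 0 ≤ j ≤ 11. C(23,8) = 490314 and C(23,9) = 817190, so j = 9.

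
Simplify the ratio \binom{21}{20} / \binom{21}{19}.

1/10

C(n,k+1)/C(n,k) = (n−k)/(k+1) = (21−19)/(19+1) = 2/20 = 1/10.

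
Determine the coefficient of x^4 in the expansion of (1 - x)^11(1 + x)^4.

Coefficient of x^4 = Σ_{j} C(11,j)·(-1)^j·C(4,4-j)·1^(4-j) for j from 0 to 4.
= 1 + (-44) + 330 + (-660) + 330 = -43.

-43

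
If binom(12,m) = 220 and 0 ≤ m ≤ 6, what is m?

3

C(12,m) increases on 0 ≤ m ≤ 6. C(12,2) = 66 and C(12,3) = 220, so m = 3.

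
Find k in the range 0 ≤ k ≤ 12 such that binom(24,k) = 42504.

5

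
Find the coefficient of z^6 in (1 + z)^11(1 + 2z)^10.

514446

Coefficient of z^6 = Σ_{j} C(11,j)·1^j·C(10,6-j)·2^(6-j) for j from 0 to 6.
= 13440 + 88704 + 184800 + 158400 + 59400 + 9240 + 462 = 514446.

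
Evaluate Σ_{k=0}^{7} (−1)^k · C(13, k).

-792

The partial alternating sum Σ_{k=0}^{7} (−1)^k C(13,k) = (−1)^7 C(12,7) = -792.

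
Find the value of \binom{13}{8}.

1287

C(13,8) = C(13,5) by symmetry.
C(13,5) = (13·12·11·10·9) / 5! = 154440 / 120 = 1287.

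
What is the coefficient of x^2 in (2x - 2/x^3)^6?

-384

General term: C(6,j)·(2x)^j·(-2/x^3)^(6-j), with x-exponent 1j − 3(6−j) = 4j − 18.
Set 4j − 18 = 2: j = 5.
C(6,5) = 6; 2^5 = 32; (-2)^1 = -2.
Coefficient = 6 · 32 · (-2) = -384.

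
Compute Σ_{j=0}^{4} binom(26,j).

17902

1 + 26 + 325 + 2600 + 14950 = 17902.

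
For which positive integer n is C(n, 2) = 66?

12

n(n−1)/2 = 66 ⇒ n(n−1) = 132. Since 12·11 = 132, n = 12.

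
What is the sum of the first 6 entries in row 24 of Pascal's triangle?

55455

1 + 24 + 276 + 2024 + 10626 + 42504 = 55455.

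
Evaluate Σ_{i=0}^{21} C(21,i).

2097152

The entries of row 21 sum to 2^21 = 2097152.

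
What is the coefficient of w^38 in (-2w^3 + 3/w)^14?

-344064

General term: C(14,j)·(-2w^3)^j·(3/w)^(14-j), with w-exponent 3j − 1(14−j) = 4j − 14.
Set 4j − 14 = 38: j = 13.
C(14,13) = 14; (-2)^13 = -8192; 3^1 = 3.
Coefficient = 14 · (-8192) · 3 = -344064.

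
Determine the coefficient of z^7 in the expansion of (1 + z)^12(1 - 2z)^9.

Coefficient of z^7 = Σ_{j} C(12,j)·1^j·C(9,7-j)·(-2)^(7-j) for j from 0 to 7.
= (-4608) + 64512 + (-266112) + 443520 + (-332640) + 114048 + (-16632) + 792 = 2880.

2880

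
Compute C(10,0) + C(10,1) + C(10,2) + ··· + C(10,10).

1024

Setting x = 1 in (1+x)^10 gives Σ C(10,k) = 2^10 = 1024.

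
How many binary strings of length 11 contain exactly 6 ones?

462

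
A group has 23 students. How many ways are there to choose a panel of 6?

This is C(23,6) = 100947.

100947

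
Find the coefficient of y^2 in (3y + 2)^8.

16128

The general term is C(8,j)·(3y)^j·(2)^(8-j); the y^2 term has j = 2.
C(8,2) = 28.
Coefficient = C(8,2) · 3^2 · 2^6 = 28 · 9 · 64 = 16128.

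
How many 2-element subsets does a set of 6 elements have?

C(6,2) = (6·5) / 2! = 30 / 2 = 15.

15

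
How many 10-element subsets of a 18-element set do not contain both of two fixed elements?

All 10-subsets: C(18,10) = 43758. Those containing both fixed elements: C(16,8) = 12870.
43758 − 12870 = 30888.

30888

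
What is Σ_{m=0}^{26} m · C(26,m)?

Differentiating (1+x)^26 and setting x=1: Σ m·C(26,m) = 26·2^25 = 872415232.

872415232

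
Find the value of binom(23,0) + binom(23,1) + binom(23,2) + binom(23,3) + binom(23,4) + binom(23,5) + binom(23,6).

145499

1 + 23 + 253 + 1771 + 8855 + 33649 + 100947 = 145499.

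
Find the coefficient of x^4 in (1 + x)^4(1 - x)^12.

-36

Coefficient of x^4 = Σ_{j} C(4,j)·1^j·C(12,4-j)·(-1)^(4-j) for j from 0 to 4.
= 495 + (-880) + 396 + (-48) + 1 = -36.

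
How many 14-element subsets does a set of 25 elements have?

C(25,14) = C(25,11) by symmetry.
C(25,11) = (25·24·23·22·21·20·19·18·17·16·15) / 11! = 177925144320000 / 39916800 = 4457400.

4457400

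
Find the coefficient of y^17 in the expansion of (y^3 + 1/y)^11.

330

General term: C(11,j)·(y^3)^j·(1/y)^(11-j), with y-exponent 3j − 1(11−j) = 4j − 11.
Set 4j − 11 = 17: j = 7.
C(11,7) = 330; 1^7 = 1; 1^4 = 1.
Coefficient = 330 · 1 · 1 = 330.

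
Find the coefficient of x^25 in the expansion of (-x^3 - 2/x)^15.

General term: C(15,j)·(-x^3)^j·(-2/x)^(15-j), with x-exponent 3j − 1(15−j) = 4j − 15.
Set 4j − 15 = 25: j = 10.
C(15,10) = 3003; (-1)^10 = 1; (-2)^5 = -32.
Coefficient = 3003 · 1 · (-32) = -96096.

-96096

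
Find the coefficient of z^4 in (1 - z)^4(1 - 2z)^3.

129

Coefficient of z^4 = Σ_{j} C(4,j)·(-1)^j·C(3,4-j)·(-2)^(4-j) for j from 1 to 4.
= 32 + 72 + 24 + 1 = 129.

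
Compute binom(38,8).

48903492

C(38,8) = (38·37·36·35·34·33·32·31) / 8! = 1971788797440 / 40320 = 48903492.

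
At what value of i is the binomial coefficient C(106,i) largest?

53

C(106,i) is maximized at i = 106/2 = 53.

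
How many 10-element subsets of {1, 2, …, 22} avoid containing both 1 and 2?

520676

All 10-subsets: C(22,10) = 646646. Those containing both fixed elements: C(20,8) = 125970.
646646 − 125970 = 520676.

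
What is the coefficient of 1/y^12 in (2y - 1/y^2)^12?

General term: C(12,j)·(2y)^j·(-1/y^2)^(12-j), with y-exponent 1j − 2(12−j) = 3j − 24.
Set 3j − 24 = -12: j = 4.
C(12,4) = 495; 2^4 = 16; (-1)^8 = 1.
Coefficient = 495 · 16 · 1 = 7920.

7920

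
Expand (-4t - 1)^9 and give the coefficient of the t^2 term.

-576

The general term is C(9,j)·(-4t)^j·(-1)^(9-j); the t^2 term has j = 2.
C(9,2) = 36.
Coefficient = C(9,2) · (-4)^2 · (-1)^7 = 36 · 16 · (-1) = -576.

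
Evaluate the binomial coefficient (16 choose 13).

560

C(16,13) = C(16,3) by symmetry.
C(16,3) = (16·15·14) / 3! = 3360 / 6 = 560.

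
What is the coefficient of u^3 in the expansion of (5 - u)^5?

The general term is C(5,j)·(5)^j·(-u)^(5-j); the u^3 term has j = 2.
C(5,2) = 10.
Coefficient = C(5,2) · 5^2 · (-1)^3 = 10 · 25 · (-1) = -250.

-250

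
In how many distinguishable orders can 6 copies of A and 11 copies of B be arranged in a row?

12376

Choose positions for the A's: C(17,6) = 12376.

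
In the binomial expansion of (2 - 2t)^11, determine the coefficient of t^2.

112640

The general term is C(11,j)·(2)^j·(-2t)^(11-j); the t^2 term has j = 9.
C(11,9) = 55.
Coefficient = C(11,9) · 2^9 · (-2)^2 = 55 · 512 · 4 = 112640.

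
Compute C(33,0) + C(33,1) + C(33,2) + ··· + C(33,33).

Setting x = 1 in (1+x)^33 gives Σ C(33,r) = 2^33 = 8589934592.

8589934592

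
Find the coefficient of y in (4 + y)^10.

The general term is C(10,j)·(4)^j·(y)^(10-j); the y^1 term has j = 9.
C(10,9) = 10.
Coefficient = C(10,9) · 4^9 = 10 · 262144 = 2621440.

2621440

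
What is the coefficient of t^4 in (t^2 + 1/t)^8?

General term: C(8,j)·(t^2)^j·(1/t)^(8-j), with t-exponent 2j − 1(8−j) = 3j − 8.
Set 3j − 8 = 4: j = 4.
C(8,4) = 70; 1^4 = 1; 1^4 = 1.
Coefficient = 70 · 1 · 1 = 70.

70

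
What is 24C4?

10626

C(24,4) = (24·23·22·21) / 4! = 255024 / 24 = 10626.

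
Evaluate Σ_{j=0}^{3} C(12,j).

299

1 + 12 + 66 + 220 = 299.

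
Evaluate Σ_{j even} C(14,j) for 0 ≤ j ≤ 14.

8192

Even-j terms of row 14 sum to 2^13 = 8192.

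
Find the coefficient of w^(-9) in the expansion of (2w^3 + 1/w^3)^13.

41184

General term: C(13,j)·(2w^3)^j·(1/w^3)^(13-j), with w-exponent 3j − 3(13−j) = 6j − 39.
Set 6j − 39 = -9: j = 5.
C(13,5) = 1287; 2^5 = 32; 1^8 = 1.
Coefficient = 1287 · 32 · 1 = 41184.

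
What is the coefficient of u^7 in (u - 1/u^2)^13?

78

General term: C(13,j)·(u)^j·(-1/u^2)^(13-j), with u-exponent 1j − 2(13−j) = 3j − 26.
Set 3j − 26 = 7: j = 11.
C(13,11) = 78; 1^11 = 1; (-1)^2 = 1.
Coefficient = 78 · 1 · 1 = 78.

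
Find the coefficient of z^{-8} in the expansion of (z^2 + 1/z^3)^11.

General term: C(11,j)·(z^2)^j·(1/z^3)^(11-j), with z-exponent 2j − 3(11−j) = 5j − 33.
Set 5j − 33 = -8: j = 5.
C(11,5) = 462; 1^5 = 1; 1^6 = 1.
Coefficient = 462 · 1 · 1 = 462.

462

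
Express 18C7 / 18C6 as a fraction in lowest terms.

12/7

C(n,k+1)/C(n,k) = (n−k)/(k+1) = (18−6)/(6+1) = 12/7.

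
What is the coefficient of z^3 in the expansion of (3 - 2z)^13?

-135104112

The general term is C(13,j)·(3)^j·(-2z)^(13-j); the z^3 term has j = 10.
C(13,10) = 286.
Coefficient = C(13,10) · 3^10 · (-2)^3 = 286 · 59049 · (-8) = -135104112.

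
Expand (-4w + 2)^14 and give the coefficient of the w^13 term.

The general term is C(14,j)·(-4w)^j·(2)^(14-j); the w^13 term has j = 13.
C(14,13) = 14.
Coefficient = C(14,13) · (-4)^13 · 2^1 = 14 · (-67108864) · 2 = -1879048192.

-1879048192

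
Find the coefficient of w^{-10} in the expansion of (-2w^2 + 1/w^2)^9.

General term: C(9,j)·(-2w^2)^j·(1/w^2)^(9-j), with w-exponent 2j − 2(9−j) = 4j − 18.
Set 4j − 18 = -10: j = 2.
C(9,2) = 36; (-2)^2 = 4; 1^7 = 1.
Coefficient = 36 · 4 · 1 = 144.

144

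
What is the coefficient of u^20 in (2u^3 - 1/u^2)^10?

General term: C(10,j)·(2u^3)^j·(-1/u^2)^(10-j), with u-exponent 3j − 2(10−j) = 5j − 20.
Set 5j − 20 = 20: j = 8.
C(10,8) = 45; 2^8 = 256; (-1)^2 = 1.
Coefficient = 45 · 256 · 1 = 11520.

11520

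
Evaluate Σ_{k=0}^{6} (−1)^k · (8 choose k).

The partial alternating sum Σ_{k=0}^{6} (−1)^k C(8,k) = (−1)^6 C(7,6) = 7.

7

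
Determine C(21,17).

5985

C(21,17) = C(21,4) by symmetry.
C(21,4) = (21·20·19·18) / 4! = 143640 / 24 = 5985.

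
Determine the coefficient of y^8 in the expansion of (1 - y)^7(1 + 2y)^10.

Coefficient of y^8 = Σ_{j} C(7,j)·(-1)^j·C(10,8-j)·2^(8-j) for j from 0 to 7.
= 11520 + (-107520) + 282240 + (-282240) + 117600 + (-20160) + 1260 + (-20) = 2680.

2680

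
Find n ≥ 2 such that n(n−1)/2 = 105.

15

n(n−1)/2 = 105 ⇒ n(n−1) = 210. Since 15·14 = 210, n = 15.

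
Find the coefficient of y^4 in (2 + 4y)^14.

262406144

The general term is C(14,j)·(2)^j·(4y)^(14-j); the y^4 term has j = 10.
C(14,10) = 1001.
Coefficient = C(14,10) · 2^10 · 4^4 = 1001 · 1024 · 256 = 262406144.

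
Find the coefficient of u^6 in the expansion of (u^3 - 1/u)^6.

General term: C(6,j)·(u^3)^j·(-1/u)^(6-j), with u-exponent 3j − 1(6−j) = 4j − 6.
Set 4j − 6 = 6: j = 3.
C(6,3) = 20; 1^3 = 1; (-1)^3 = -1.
Coefficient = 20 · 1 · (-1) = -20.

-20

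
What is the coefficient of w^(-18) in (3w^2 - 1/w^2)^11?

33

General term: C(11,j)·(3w^2)^j·(-1/w^2)^(11-j), with w-exponent 2j − 2(11−j) = 4j − 22.
Set 4j − 22 = -18: j = 1.
C(11,1) = 11; 3^1 = 3; (-1)^10 = 1.
Coefficient = 11 · 3 · 1 = 33.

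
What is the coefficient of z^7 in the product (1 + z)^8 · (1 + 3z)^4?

15464

Coefficient of z^7 = Σ_{j} C(8,j)·1^j·C(4,7-j)·3^(7-j) for j from 3 to 7.
= 4536 + 7560 + 3024 + 336 + 8 = 15464.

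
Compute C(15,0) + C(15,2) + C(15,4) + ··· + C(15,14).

Half of (1+1)^15 + (1−1)^15 gives the even-index sum: 2^14 = 16384.

16384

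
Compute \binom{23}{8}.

490314

C(23,8) = (23·22·21·20·19·18·17·16) / 8! = 19769460480 / 40320 = 490314.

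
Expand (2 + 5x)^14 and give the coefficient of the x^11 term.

142187500000

The general term is C(14,j)·(2)^j·(5x)^(14-j); the x^11 term has j = 3.
C(14,3) = 364.
Coefficient = C(14,3) · 2^3 · 5^11 = 364 · 8 · 48828125 = 142187500000.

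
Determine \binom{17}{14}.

680

C(17,14) = C(17,3) by symmetry.
C(17,3) = (17·16·15) / 3! = 4080 / 6 = 680.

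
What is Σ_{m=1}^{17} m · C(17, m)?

Differentiating (1+x)^17 and setting x=1: Σ m·C(17,m) = 17·2^16 = 1114112.

1114112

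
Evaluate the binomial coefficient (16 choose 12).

1820

C(16,12) = C(16,4) by symmetry.
C(16,4) = (16·15·14·13) / 4! = 43680 / 24 = 1820.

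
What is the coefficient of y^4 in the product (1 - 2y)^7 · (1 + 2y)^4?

Coefficient of y^4 = Σ_{j} C(7,j)·(-2)^j·C(4,4-j)·2^(4-j) for j from 0 to 4.
= 16 + (-448) + 2016 + (-2240) + 560 = -96.

-96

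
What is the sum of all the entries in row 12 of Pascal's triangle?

4096

Setting x = 1 in (1+x)^12 gives Σ C(12,i) = 2^12 = 4096.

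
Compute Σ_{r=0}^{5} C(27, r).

101584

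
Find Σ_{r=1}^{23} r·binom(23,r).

Since r·C(23,r) = 23·C(22,r−1), the sum is 23·2^22 = 23·4194304 = 96468992.

96468992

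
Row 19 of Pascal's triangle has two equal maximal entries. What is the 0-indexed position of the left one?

For odd n = 19, C(19,m) peaks at m = (n−1)/2 and (n+1)/2; the lower is 9.

9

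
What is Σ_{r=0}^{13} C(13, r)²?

Σ C(13,r)² is the coefficient of x^13 in (1+x)^13(1+x)^13 = (1+x)^26, i.e. C(26,13) = 10400600.

10400600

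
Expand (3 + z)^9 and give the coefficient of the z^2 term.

The general term is C(9,j)·(3)^j·(z)^(9-j); the z^2 term has j = 7.
C(9,7) = 36.
Coefficient = C(9,7) · 3^7 = 36 · 2187 = 78732.

78732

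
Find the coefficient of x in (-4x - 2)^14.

458752

The general term is C(14,j)·(-4x)^j·(-2)^(14-j); the x^1 term has j = 1.
C(14,1) = 14.
Coefficient = C(14,1) · (-4)^1 · (-2)^13 = 14 · (-4) · (-8192) = 458752.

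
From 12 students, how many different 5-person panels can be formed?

792

This is C(12,5) = 792.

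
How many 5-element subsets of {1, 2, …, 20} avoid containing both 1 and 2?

All 5-subsets: C(20,5) = 15504. Those containing both fixed elements: C(18,3) = 816.
15504 − 816 = 14688.

14688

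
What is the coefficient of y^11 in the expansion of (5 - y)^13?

-1950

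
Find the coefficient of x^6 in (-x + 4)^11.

The general term is C(11,j)·(-x)^j·(4)^(11-j); the x^6 term has j = 6.
C(11,6) = 462.
Coefficient = C(11,6) · 4^5 = 462 · 1024 = 473088.

473088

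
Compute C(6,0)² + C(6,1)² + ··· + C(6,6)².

Σ C(6,k)² is the coefficient of x^6 in (1+x)^6(1+x)^6 = (1+x)^12, i.e. C(12,6) = 924.

924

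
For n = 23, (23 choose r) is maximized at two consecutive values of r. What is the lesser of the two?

For odd n = 23, C(23,r) peaks at r = (n−1)/2 and (n+1)/2; the lesser is 11.

11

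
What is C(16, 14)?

120

C(16,14) = C(16,2) by symmetry.
C(16,2) = (16·15) / 2! = 240 / 2 = 120.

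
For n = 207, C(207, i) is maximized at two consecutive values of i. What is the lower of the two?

103

For odd n = 207, C(207,i) peaks at i = (n−1)/2 and (n+1)/2; the lower is 103.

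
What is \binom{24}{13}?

C(24,13) = C(24,11) by symmetry.
C(24,11) = (24·23·22·21·20·19·18·17·16·15·14) / 11! = 99638080819200 / 39916800 = 2496144.

2496144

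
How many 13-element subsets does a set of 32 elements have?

C(32,13) = (32·31·30·29·28·27·26·25·24·23·22·21·20) / 13! = 2163102632570880000 / 6227020800 = 347373600.

347373600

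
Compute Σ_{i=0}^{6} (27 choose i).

397594

1 + 27 + 351 + 2925 + 17550 + 80730 + 296010 = 397594.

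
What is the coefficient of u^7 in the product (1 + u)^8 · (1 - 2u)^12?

-3480

Coefficient of u^7 = Σ_{j} C(8,j)·1^j·C(12,7-j)·(-2)^(7-j) for j from 0 to 7.
= (-101376) + 473088 + (-709632) + 443520 + (-123200) + 14784 + (-672) + 8 = -3480.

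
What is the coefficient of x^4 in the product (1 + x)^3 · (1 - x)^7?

Coefficient of x^4 = Σ_{j} C(3,j)·1^j·C(7,4-j)·(-1)^(4-j) for j from 0 to 3.
= 35 + (-105) + 63 + (-7) = -14.

-14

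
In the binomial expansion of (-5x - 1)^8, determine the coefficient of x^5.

175000

The general term is C(8,j)·(-5x)^j·(-1)^(8-j); the x^5 term has j = 5.
C(8,5) = 56.
Coefficient = C(8,5) · (-5)^5 · (-1)^3 = 56 · (-3125) · (-1) = 175000.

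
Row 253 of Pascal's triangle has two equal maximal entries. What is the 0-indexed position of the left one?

126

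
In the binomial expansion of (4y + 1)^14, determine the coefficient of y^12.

The general term is C(14,j)·(4y)^j·(1)^(14-j); the y^12 term has j = 12.
C(14,12) = 91.
Coefficient = C(14,12) · 4^12 = 91 · 16777216 = 1526726656.

1526726656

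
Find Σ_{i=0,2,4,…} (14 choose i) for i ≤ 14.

8192

Even-i terms of row 14 sum to 2^13 = 8192.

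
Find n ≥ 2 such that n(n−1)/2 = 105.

15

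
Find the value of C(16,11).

C(16,11) = C(16,5) by symmetry.
C(16,5) = (16·15·14·13·12) / 5! = 524160 / 120 = 4368.

4368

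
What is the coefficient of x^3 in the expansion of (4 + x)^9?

344064

The general term is C(9,j)·(4)^j·(x)^(9-j); the x^3 term has j = 6.
C(9,6) = 84.
Coefficient = C(9,6) · 4^6 = 84 · 4096 = 344064.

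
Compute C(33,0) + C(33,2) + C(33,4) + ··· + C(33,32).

Even-i terms of row 33 sum to 2^32 = 4294967296.

4294967296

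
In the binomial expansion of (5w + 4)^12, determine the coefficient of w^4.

The general term is C(12,j)·(5w)^j·(4)^(12-j); the w^4 term has j = 4.
C(12,4) = 495.
Coefficient = C(12,4) · 5^4 · 4^8 = 495 · 625 · 65536 = 20275200000.

20275200000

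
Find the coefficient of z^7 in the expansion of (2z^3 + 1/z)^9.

2016

General term: C(9,j)·(2z^3)^j·(1/z)^(9-j), with z-exponent 3j − 1(9−j) = 4j − 9.
Set 4j − 9 = 7: j = 4.
C(9,4) = 126; 2^4 = 16; 1^5 = 1.
Coefficient = 126 · 16 · 1 = 2016.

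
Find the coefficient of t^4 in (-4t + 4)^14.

268703891456

The general term is C(14,j)·(-4t)^j·(4)^(14-j); the t^4 term has j = 4.
C(14,4) = 1001.
Coefficient = C(14,4) · (-4)^4 · 4^10 = 1001 · 256 · 1048576 = 268703891456.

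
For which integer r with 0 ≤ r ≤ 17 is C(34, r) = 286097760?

11

C(34,r) increases on 0 ≤ r ≤ 17. C(34,10) = 131128140 and C(34,11) = 286097760, so r = 11.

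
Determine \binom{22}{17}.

C(22,17) = C(22,5) by symmetry.
C(22,5) = (22·21·20·19·18) / 5! = 3160080 / 120 = 26334.

26334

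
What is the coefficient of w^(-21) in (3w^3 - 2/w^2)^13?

159744

General term: C(13,j)·(3w^3)^j·(-2/w^2)^(13-j), with w-exponent 3j − 2(13−j) = 5j − 26.
Set 5j − 26 = -21: j = 1.
C(13,1) = 13; 3^1 = 3; (-2)^12 = 4096.
Coefficient = 13 · 3 · 4096 = 159744.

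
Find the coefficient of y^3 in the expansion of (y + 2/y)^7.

84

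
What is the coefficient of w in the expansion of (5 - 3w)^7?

The general term is C(7,j)·(5)^j·(-3w)^(7-j); the w^1 term has j = 6.
C(7,6) = 7.
Coefficient = C(7,6) · 5^6 · (-3)^1 = 7 · 15625 · (-3) = -328125.

-328125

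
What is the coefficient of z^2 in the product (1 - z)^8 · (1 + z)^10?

Coefficient of z^2 = Σ_{j} C(8,j)·(-1)^j·C(10,2-j)·1^(2-j) for j from 0 to 2.
= 45 + (-80) + 28 = -7.

-7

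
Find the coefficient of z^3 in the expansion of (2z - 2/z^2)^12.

General term: C(12,j)·(2z)^j·(-2/z^2)^(12-j), with z-exponent 1j − 2(12−j) = 3j − 24.
Set 3j − 24 = 3: j = 9.
C(12,9) = 220; 2^9 = 512; (-2)^3 = -8.
Coefficient = 220 · 512 · (-8) = -901120.

-901120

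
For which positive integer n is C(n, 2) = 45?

10

n(n−1)/2 = 45 ⇒ n(n−1) = 90. Since 10·9 = 90, n = 10.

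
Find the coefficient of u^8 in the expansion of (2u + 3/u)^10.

15360

General term: C(10,j)·(2u)^j·(3/u)^(10-j), with u-exponent 1j − 1(10−j) = 2j − 10.
Set 2j − 10 = 8: j = 9.
C(10,9) = 10; 2^9 = 512; 3^1 = 3.
Coefficient = 10 · 512 · 3 = 15360.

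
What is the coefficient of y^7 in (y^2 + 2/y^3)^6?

12

General term: C(6,j)·(y^2)^j·(2/y^3)^(6-j), with y-exponent 2j − 3(6−j) = 5j − 18.
Set 5j − 18 = 7: j = 5.
C(6,5) = 6; 1^5 = 1; 2^1 = 2.
Coefficient = 6 · 1 · 2 = 12.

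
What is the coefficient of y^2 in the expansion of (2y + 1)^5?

The general term is C(5,j)·(2y)^j·(1)^(5-j); the y^2 term has j = 2.
C(5,2) = 10.
Coefficient = C(5,2) · 2^2 = 10 · 4 = 40.

40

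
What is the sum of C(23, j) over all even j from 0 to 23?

4194304

Half of (1+1)^23 + (1−1)^23 gives the even-index sum: 2^22 = 4194304.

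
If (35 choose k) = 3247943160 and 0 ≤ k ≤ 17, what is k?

15

C(35,k) increases on 0 ≤ k ≤ 17. C(35,14) = 2319959400 and C(35,15) = 3247943160, so k = 15.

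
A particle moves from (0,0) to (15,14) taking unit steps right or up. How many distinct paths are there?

Each path is a sequence of 29 steps with 15 rights: C(29,15) = 77558760.

77558760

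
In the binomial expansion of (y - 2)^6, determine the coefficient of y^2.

The general term is C(6,j)·(y)^j·(-2)^(6-j); the y^2 term has j = 2.
C(6,2) = 15.
Coefficient = C(6,2) · (-2)^4 = 15 · 16 = 240.

240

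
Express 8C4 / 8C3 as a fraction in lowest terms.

5/4

C(n,k+1)/C(n,k) = (n−k)/(k+1) = (8−3)/(3+1) = 5/4.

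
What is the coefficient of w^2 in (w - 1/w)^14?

3003

General term: C(14,j)·(w)^j·(-1/w)^(14-j), with w-exponent 1j − 1(14−j) = 2j − 14.
Set 2j − 14 = 2: j = 8.
C(14,8) = 3003; 1^8 = 1; (-1)^6 = 1.
Coefficient = 3003 · 1 · 1 = 3003.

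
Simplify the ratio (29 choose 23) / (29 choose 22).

7/23

C(n,k+1)/C(n,k) = (n−k)/(k+1) = (29−22)/(22+1) = 7/23.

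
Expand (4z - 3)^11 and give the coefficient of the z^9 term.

The general term is C(11,j)·(4z)^j·(-3)^(11-j); the z^9 term has j = 9.
C(11,9) = 55.
Coefficient = C(11,9) · 4^9 · (-3)^2 = 55 · 262144 · 9 = 129761280.

129761280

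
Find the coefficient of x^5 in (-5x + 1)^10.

The general term is C(10,j)·(-5x)^j·(1)^(10-j); the x^5 term has j = 5.
C(10,5) = 252.
Coefficient = C(10,5) · (-5)^5 = 252 · (-3125) = -787500.

-787500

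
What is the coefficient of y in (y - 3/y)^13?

General term: C(13,j)·(y)^j·(-3/y)^(13-j), with y-exponent 1j − 1(13−j) = 2j − 13.
Set 2j − 13 = 1: j = 7.
C(13,7) = 1716; 1^7 = 1; (-3)^6 = 729.
Coefficient = 1716 · 1 · 729 = 1250964.

1250964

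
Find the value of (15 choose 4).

1365

C(15,4) = (15·14·13·12) / 4! = 32760 / 24 = 1365.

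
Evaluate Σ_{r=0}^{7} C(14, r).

9908

1 + 14 + 91 + 364 + 1001 + 2002 + 3003 + 3432 = 9908.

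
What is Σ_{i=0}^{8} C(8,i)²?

By Vandermonde's identity, Σ C(8,i)² = C(16,8) = 12870.

12870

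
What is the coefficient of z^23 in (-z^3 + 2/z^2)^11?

-220

General term: C(11,j)·(-z^3)^j·(2/z^2)^(11-j), with z-exponent 3j − 2(11−j) = 5j − 22.
Set 5j − 22 = 23: j = 9.
C(11,9) = 55; (-1)^9 = -1; 2^2 = 4.
Coefficient = 55 · (-1) · 4 = -220.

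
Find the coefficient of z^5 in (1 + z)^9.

126

The general term is C(9,j)·(1)^j·(z)^(9-j); the z^5 term has j = 4.
C(9,4) = 126.
Coefficient = C(9,4) = 126.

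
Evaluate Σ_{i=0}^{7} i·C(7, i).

Since i·C(7,i) = 7·C(6,i−1), the sum is 7·2^6 = 7·64 = 448.

448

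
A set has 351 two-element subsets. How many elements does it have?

n(n−1)/2 = 351 ⇒ n(n−1) = 702. Since 27·26 = 702, n = 27.

27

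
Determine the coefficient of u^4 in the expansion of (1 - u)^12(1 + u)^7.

Coefficient of u^4 = Σ_{j} C(12,j)·(-1)^j·C(7,4-j)·1^(4-j) for j from 0 to 4.
= 35 + (-420) + 1386 + (-1540) + 495 = -44.

-44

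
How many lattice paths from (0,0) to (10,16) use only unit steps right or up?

Each path is a sequence of 26 steps with 10 rights: C(26,10) = 5311735.

5311735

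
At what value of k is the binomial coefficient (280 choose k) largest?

C(280,k) is maximized at k = 280/2 = 140.

140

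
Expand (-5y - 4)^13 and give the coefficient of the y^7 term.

-549120000000

The general term is C(13,j)·(-5y)^j·(-4)^(13-j); the y^7 term has j = 7.
C(13,7) = 1716.
Coefficient = C(13,7) · (-5)^7 · (-4)^6 = 1716 · (-78125) · 4096 = -549120000000.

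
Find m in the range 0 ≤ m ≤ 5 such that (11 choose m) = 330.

4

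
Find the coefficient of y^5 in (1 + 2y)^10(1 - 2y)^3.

-2016

Coefficient of y^5 = Σ_{j} C(10,j)·2^j·C(3,5-j)·(-2)^(5-j) for j from 2 to 5.
= (-1440) + 11520 + (-20160) + 8064 = -2016.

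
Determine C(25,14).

4457400

C(25,14) = C(25,11) by symmetry.
C(25,11) = (25·24·23·22·21·20·19·18·17·16·15) / 11! = 177925144320000 / 39916800 = 4457400.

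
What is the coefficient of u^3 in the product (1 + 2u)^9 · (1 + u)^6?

Coefficient of u^3 = Σ_{j} C(9,j)·2^j·C(6,3-j)·1^(3-j) for j from 0 to 3.
= 20 + 270 + 864 + 672 = 1826.

1826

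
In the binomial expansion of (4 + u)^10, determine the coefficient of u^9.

The general term is C(10,j)·(4)^j·(u)^(10-j); the u^9 term has j = 1.
C(10,1) = 10.
Coefficient = C(10,1) · 4^1 = 10 · 4 = 40.

40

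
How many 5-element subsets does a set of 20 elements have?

15504

C(20,5) = (20·19·18·17·16) / 5! = 1860480 / 120 = 15504.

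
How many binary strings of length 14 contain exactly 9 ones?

2002

Choose the 9 positions: C(14,9) = 2002.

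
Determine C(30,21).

14307150

C(30,21) = C(30,9) by symmetry.
C(30,9) = (30·29·28·27·26·25·24·23·22) / 9! = 5191778592000 / 362880 = 14307150.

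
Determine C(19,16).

C(19,16) = C(19,3) by symmetry.
C(19,3) = (19·18·17) / 3! = 5814 / 6 = 969.

969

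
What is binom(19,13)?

C(19,13) = C(19,6) by symmetry.
C(19,6) = (19·18·17·16·15·14) / 6! = 19535040 / 720 = 27132.

27132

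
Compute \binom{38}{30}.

48903492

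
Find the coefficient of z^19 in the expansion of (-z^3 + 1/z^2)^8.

-8

General term: C(8,j)·(-z^3)^j·(1/z^2)^(8-j), with z-exponent 3j − 2(8−j) = 5j − 16.
Set 5j − 16 = 19: j = 7.
C(8,7) = 8; (-1)^7 = -1; 1^1 = 1.
Coefficient = 8 · (-1) · 1 = -8.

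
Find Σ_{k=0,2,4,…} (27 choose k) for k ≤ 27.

67108864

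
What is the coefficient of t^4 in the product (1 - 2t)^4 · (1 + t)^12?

-49

Coefficient of t^4 = Σ_{j} C(4,j)·(-2)^j·C(12,4-j)·1^(4-j) for j from 0 to 4.
= 495 + (-1760) + 1584 + (-384) + 16 = -49.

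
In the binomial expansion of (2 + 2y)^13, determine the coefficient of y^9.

5857280

The general term is C(13,j)·(2)^j·(2y)^(13-j); the y^9 term has j = 4.
C(13,4) = 715.
Coefficient = C(13,4) · 2^4 · 2^9 = 715 · 16 · 512 = 5857280.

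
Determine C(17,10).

C(17,10) = C(17,7) by symmetry.
C(17,7) = (17·16·15·14·13·12·11) / 7! = 98017920 / 5040 = 19448.

19448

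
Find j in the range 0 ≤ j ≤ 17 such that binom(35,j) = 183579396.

C(35,j) increases on 0 ≤ j ≤ 17. C(35,9) = 70607460 and C(35,10) = 183579396, so j = 10.

10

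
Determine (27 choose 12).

17383860

C(27,12) = (27·26·25·24·23·22·21·20·19·18·17·16) / 12! = 8326896754176000 / 479001600 = 17383860.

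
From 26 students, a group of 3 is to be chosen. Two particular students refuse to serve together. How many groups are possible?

2576

All 3-subsets: C(26,3) = 2600. Those containing both fixed elements: C(24,1) = 24.
2600 − 24 = 2576.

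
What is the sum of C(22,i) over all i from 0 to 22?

4194304

The entries of row 22 sum to 2^22 = 4194304.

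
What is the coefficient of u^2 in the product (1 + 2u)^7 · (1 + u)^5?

Coefficient of u^2 = Σ_{j} C(7,j)·2^j·C(5,2-j)·1^(2-j) for j from 0 to 2.
= 10 + 70 + 84 = 164.

164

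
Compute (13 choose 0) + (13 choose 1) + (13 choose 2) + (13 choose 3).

378

1 + 13 + 78 + 286 = 378.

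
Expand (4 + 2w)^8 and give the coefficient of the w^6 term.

The general term is C(8,j)·(4)^j·(2w)^(8-j); the w^6 term has j = 2.
C(8,2) = 28.
Coefficient = C(8,2) · 4^2 · 2^6 = 28 · 16 · 64 = 28672.

28672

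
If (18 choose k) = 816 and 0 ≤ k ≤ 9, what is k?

3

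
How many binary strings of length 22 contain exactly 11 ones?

705432

Choose the 11 positions: C(22,11) = 705432.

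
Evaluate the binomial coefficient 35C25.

C(35,25) = C(35,10) by symmetry.
C(35,10) = (35·34·33·32·31·30·29·28·27·26) / 10! = 666172912204800 / 3628800 = 183579396.

183579396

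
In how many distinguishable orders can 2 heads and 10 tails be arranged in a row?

66

Choose positions for the heads: C(12,2) = 66.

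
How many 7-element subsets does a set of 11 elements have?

330

C(11,7) = C(11,4) by symmetry.
C(11,4) = (11·10·9·8) / 4! = 7920 / 24 = 330.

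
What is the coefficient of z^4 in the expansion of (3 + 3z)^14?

4787751969

The general term is C(14,j)·(3)^j·(3z)^(14-j); the z^4 term has j = 10.
C(14,10) = 1001.
Coefficient = C(14,10) · 3^10 · 3^4 = 1001 · 59049 · 81 = 4787751969.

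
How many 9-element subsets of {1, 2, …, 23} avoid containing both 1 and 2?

All 9-subsets: C(23,9) = 817190. Those containing both fixed elements: C(21,7) = 116280.
817190 − 116280 = 700910.

700910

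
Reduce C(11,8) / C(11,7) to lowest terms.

C(n,k+1)/C(n,k) = (n−k)/(k+1) = (11−7)/(7+1) = 4/8 = 1/2.

1/2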